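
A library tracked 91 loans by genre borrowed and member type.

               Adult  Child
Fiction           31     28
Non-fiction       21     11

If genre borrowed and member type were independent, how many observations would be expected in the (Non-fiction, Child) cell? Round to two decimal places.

13.71

Row total (Non-fiction) = 32; column total (Child) = 39; grand total N = 91.
Expected count = (row total × column total) / N = 32 × 39 / 91 = 13.71.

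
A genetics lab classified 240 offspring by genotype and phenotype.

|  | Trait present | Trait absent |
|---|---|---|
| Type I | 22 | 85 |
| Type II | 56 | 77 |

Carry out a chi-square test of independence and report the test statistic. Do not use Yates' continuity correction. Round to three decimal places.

12.546

Row totals: 107, 133. Column totals: 78, 162. Grand total N = 240.
Expected counts (row total × column total / N):
  Type I, Trait present: 107×78/240 = 34.7750
  Type I, Trait absent: 107×162/240 = 72.2250
  Type II, Trait present: 133×78/240 = 43.2250
  Type II, Trait absent: 133×162/240 = 89.7750
Contributions (O − E)²/E:
  (22 − 34.7750)²/34.7750 = 4.6930
  (85 − 72.2250)²/72.2250 = 2.2596
  (56 − 43.2250)²/43.2250 = 3.7756
  (77 − 89.7750)²/89.7750 = 1.8179
χ² = 4.6930 + 2.2596 + 3.7756 + 1.8179 = 12.546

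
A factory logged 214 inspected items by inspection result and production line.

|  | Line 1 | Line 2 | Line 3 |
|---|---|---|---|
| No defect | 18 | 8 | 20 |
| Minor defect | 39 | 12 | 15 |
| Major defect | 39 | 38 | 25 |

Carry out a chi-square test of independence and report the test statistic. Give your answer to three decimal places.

16.760

Row totals: 46, 66, 102. Column totals: 96, 58, 60. Grand total N = 214.
Expected counts (row total × column total / N):
  No defect, Line 1: 46×96/214 = 20.6355
  No defect, Line 2: 46×58/214 = 12.4673
  No defect, Line 3: 46×60/214 = 12.8972
  Minor defect, Line 1: 66×96/214 = 29.6075
  Minor defect, Line 2: 66×58/214 = 17.8879
  Minor defect, Line 3: 66×60/214 = 18.5047
  Major defect, Line 1: 102×96/214 = 45.7570
  Major defect, Line 2: 102×58/214 = 27.6449
  Major defect, Line 3: 102×60/214 = 28.5981
Contributions (O − E)²/E:
  (18 − 20.6355)²/20.6355 = 0.3366
  (8 − 12.4673)²/12.4673 = 1.6007
  (20 − 12.8972)²/12.8972 = 3.9117
  (39 − 29.6075)²/29.6075 = 2.9796
  (12 − 17.8879)²/17.8879 = 1.9380
  (15 − 18.5047)²/18.5047 = 0.6638
  (39 − 45.7570)²/45.7570 = 0.9978
  (38 − 27.6449)²/27.6449 = 3.8788
  (25 − 28.5981)²/28.5981 = 0.4527
χ² = 0.3366 + 1.6007 + 3.9117 + 2.9796 + 1.9380 + 0.6638 + 0.9978 + 3.8788 + 0.4527 = 16.760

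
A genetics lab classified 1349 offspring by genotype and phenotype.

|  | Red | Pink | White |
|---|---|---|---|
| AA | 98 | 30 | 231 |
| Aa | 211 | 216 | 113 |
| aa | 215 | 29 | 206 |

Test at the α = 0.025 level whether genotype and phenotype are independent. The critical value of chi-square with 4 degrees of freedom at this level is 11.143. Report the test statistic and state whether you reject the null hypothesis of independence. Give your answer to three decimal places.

295.735; reject H₀

Row totals: 359, 540, 450. Column totals: 524, 275, 550. Grand total N = 1349.
Expected counts (row total × column total / N):
  AA, Red: 359×524/1349 = 139.4485
  AA, Pink: 359×275/1349 = 73.1838
  AA, White: 359×550/1349 = 146.3677
  Aa, Red: 540×524/1349 = 209.7554
  Aa, Pink: 540×275/1349 = 110.0815
  Aa, White: 540×550/1349 = 220.1631
  aa, Red: 450×524/1349 = 174.7961
  aa, Pink: 450×275/1349 = 91.7346
  aa, White: 450×550/1349 = 183.4692
Contributions (O − E)²/E:
  (98 − 139.4485)²/139.4485 = 12.3198
  (30 − 73.1838)²/73.1838 = 25.4816
  (231 − 146.3677)²/146.3677 = 48.9358
  (211 − 209.7554)²/209.7554 = 0.0074
  (216 − 110.0815)²/110.0815 = 101.9129
  (113 − 220.1631)²/220.1631 = 52.1610
  (215 − 174.7961)²/174.7961 = 9.2471
  (29 − 91.7346)²/91.7346 = 42.9024
  (206 − 183.4692)²/183.4692 = 2.7669
χ² = 12.3198 + 25.4816 + 48.9358 + 0.0074 + 101.9129 + 52.1610 + 9.2471 + 42.9024 + 2.7669 = 295.735
df = (3−1)(3−1) = 4. Since 295.735 > 11.143, reject the null hypothesis of independence at α = 0.025.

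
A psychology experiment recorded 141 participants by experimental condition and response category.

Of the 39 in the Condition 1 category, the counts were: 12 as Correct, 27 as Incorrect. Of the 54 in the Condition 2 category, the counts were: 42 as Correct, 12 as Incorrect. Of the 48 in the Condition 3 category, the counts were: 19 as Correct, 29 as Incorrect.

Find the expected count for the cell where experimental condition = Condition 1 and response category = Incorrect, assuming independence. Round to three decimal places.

18.809

Row total (Condition 1) = 39; column total (Incorrect) = 68; grand total N = 141.
Expected count = (row total × column total) / N = 39 × 68 / 141 = 18.809.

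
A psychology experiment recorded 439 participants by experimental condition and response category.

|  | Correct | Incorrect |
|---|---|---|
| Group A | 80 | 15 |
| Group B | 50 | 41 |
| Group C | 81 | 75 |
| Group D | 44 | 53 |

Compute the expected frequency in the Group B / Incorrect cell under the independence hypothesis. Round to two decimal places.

Row total (Group B) = 91; column total (Incorrect) = 184; grand total N = 439.
Expected count = (row total × column total) / N = 91 × 184 / 439 = 38.14.

38.14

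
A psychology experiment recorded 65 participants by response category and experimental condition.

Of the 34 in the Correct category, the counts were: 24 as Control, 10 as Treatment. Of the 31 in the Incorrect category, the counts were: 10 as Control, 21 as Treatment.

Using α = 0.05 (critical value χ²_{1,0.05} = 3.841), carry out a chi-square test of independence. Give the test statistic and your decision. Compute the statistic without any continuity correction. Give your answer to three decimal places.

9.550; reject H₀

Row totals: 34, 31. Column totals: 34, 31. Grand total N = 65.
Expected counts (row total × column total / N):
  Correct, Control: 34×34/65 = 17.7846
  Correct, Treatment: 34×31/65 = 16.2154
  Incorrect, Control: 31×34/65 = 16.2154
  Incorrect, Treatment: 31×31/65 = 14.7846
Contributions (O − E)²/E:
  (24 − 17.7846)²/17.7846 = 2.1722
  (10 − 16.2154)²/16.2154 = 2.3824
  (10 − 16.2154)²/16.2154 = 2.3824
  (21 − 14.7846)²/14.7846 = 2.6129
χ² = 2.1722 + 2.3824 + 2.3824 + 2.6129 = 9.550
df = (2−1)(2−1) = 1. Since 9.550 > 3.841, reject the null hypothesis of independence at α = 0.05.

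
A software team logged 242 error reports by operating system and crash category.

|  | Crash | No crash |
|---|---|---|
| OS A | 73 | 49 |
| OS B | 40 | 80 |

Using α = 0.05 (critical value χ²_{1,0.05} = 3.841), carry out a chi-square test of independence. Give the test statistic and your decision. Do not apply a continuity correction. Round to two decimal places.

17.07; reject H₀

Row totals: 122, 120. Column totals: 113, 129. Grand total N = 242.
Expected counts (row total × column total / N):
  OS A, Crash: 122×113/242 = 56.967
  OS A, No crash: 122×129/242 = 65.033
  OS B, Crash: 120×113/242 = 56.033
  OS B, No crash: 120×129/242 = 63.967
Contributions (O − E)²/E:
  (73 − 56.967)²/56.967 = 4.5124
  (49 − 65.033)²/65.033 = 3.9527
  (40 − 56.033)²/56.033 = 4.5876
  (80 − 63.967)²/63.967 = 4.0186
χ² = 4.5124 + 3.9527 + 4.5876 + 4.0186 = 17.07
df = (2−1)(2−1) = 1. Since 17.07 > 3.841, reject the null hypothesis of independence at α = 0.05.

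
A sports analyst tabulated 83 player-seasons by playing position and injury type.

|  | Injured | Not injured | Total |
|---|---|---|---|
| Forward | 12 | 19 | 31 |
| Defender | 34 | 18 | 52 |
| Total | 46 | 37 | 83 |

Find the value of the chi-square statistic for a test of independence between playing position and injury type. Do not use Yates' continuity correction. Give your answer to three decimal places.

5.594

Grand total N = 83.
Expected counts (row total × column total / N):
  Forward, Injured: 31×46/83 = 17.1807
  Forward, Not injured: 31×37/83 = 13.8193
  Defender, Injured: 52×46/83 = 28.8193
  Defender, Not injured: 52×37/83 = 23.1807
Contributions (O − E)²/E:
  (12 − 17.1807)²/17.1807 = 1.5622
  (19 − 13.8193)²/13.8193 = 1.9422
  (34 − 28.8193)²/28.8193 = 0.9313
  (18 − 23.1807)²/23.1807 = 1.1578
χ² = 1.5622 + 1.9422 + 0.9313 + 1.1578 = 5.594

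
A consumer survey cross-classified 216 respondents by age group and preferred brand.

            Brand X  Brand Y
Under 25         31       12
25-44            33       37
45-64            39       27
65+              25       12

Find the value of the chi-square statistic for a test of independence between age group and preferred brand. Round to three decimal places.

8.249

Row totals: 43, 70, 66, 37. Column totals: 128, 88. Grand total N = 216.
Expected counts (row total × column total / N):
  Under 25, Brand X: 43×128/216 = 25.4815
  Under 25, Brand Y: 43×88/216 = 17.5185
  25-44, Brand X: 70×128/216 = 41.4815
  25-44, Brand Y: 70×88/216 = 28.5185
  45-64, Brand X: 66×128/216 = 39.1111
  45-64, Brand Y: 66×88/216 = 26.8889
  65+, Brand X: 37×128/216 = 21.9259
  65+, Brand Y: 37×88/216 = 15.0741
Contributions (O − E)²/E:
  (31 − 25.4815)²/25.4815 = 1.1951
  (12 − 17.5185)²/17.5185 = 1.7384
  (33 − 41.4815)²/41.4815 = 1.7342
  (37 − 28.5185)²/28.5185 = 2.5224
  (39 − 39.1111)²/39.1111 = 0.0003
  (27 − 26.8889)²/26.8889 = 0.0005
  (25 − 21.9259)²/21.9259 = 0.4310
  (12 − 15.0741)²/15.0741 = 0.6269
χ² = 1.1951 + 1.7384 + 1.7342 + 2.5224 + 0.0003 + 0.0005 + 0.4310 + 0.6269 = 8.249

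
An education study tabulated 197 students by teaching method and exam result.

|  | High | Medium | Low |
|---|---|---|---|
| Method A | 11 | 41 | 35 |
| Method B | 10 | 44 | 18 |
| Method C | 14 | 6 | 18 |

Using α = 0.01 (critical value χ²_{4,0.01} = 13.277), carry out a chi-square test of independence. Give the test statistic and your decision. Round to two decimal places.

Row totals: 87, 72, 38. Column totals: 35, 91, 71. Grand total N = 197.
Expected counts (row total × column total / N):
  Method A, High: 87×35/197 = 15.457
  Method A, Medium: 87×91/197 = 40.188
  Method A, Low: 87×71/197 = 31.355
  Method B, High: 72×35/197 = 12.792
  Method B, Medium: 72×91/197 = 33.259
  Method B, Low: 72×71/197 = 25.949
  Method C, High: 38×35/197 = 6.751
  Method C, Medium: 38×91/197 = 17.553
  Method C, Low: 38×71/197 = 13.695
Contributions (O − E)²/E:
  (11 − 15.457)²/15.457 = 1.2852
  (41 − 40.188)²/40.188 = 0.0164
  (35 − 31.355)²/31.355 = 0.4237
  (10 − 12.792)²/12.792 = 0.6094
  (44 − 33.259)²/33.259 = 3.4688
  (18 − 25.949)²/25.949 = 2.4350
  (14 − 6.751)²/6.751 = 7.7837
  (6 − 17.553)²/17.553 = 7.6039
  (18 − 13.695)²/13.695 = 1.3533
χ² = 1.2852 + 0.0164 + 0.4237 + 0.6094 + 3.4688 + 2.4350 + 7.7837 + 7.6039 + 1.3533 = 24.98
df = (3−1)(3−1) = 4. Since 24.98 > 13.277, reject the null hypothesis of independence at α = 0.01.

24.98; reject H₀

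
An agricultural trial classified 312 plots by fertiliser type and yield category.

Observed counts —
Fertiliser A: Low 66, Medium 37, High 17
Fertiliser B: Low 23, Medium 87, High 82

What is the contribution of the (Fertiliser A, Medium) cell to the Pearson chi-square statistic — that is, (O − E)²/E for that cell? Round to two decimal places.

2.40

Row total (Fertiliser A) = 120; column total (Medium) = 124; N = 312.
Expected count E = 120 × 124 / 312 = 47.692.
Contribution = (O − E)²/E = (37 − 47.692)² / 47.692 = 2.40.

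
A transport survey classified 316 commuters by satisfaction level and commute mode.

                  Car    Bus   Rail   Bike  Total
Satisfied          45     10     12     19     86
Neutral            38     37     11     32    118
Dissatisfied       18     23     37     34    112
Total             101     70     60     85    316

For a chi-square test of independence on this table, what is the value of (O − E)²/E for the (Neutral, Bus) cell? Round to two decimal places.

Row total (Neutral) = 118; column total (Bus) = 70; N = 316.
Expected count E = 118 × 70 / 316 = 26.139.
Contribution = (O − E)²/E = (37 − 26.139)² / 26.139 = 4.51.

4.51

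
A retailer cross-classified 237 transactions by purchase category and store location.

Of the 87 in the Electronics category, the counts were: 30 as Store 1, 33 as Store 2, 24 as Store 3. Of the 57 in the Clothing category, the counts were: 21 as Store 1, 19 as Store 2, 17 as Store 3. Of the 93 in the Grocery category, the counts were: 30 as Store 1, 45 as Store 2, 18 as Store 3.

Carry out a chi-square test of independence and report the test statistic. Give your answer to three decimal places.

Row totals: 87, 57, 93. Column totals: 81, 97, 59. Grand total N = 237.
Expected counts (row total × column total / N):
  Electronics, Store 1: 87×81/237 = 29.73418
  Electronics, Store 2: 87×97/237 = 35.60759
  Electronics, Store 3: 87×59/237 = 21.65823
  Clothing, Store 1: 57×81/237 = 19.48101
  Clothing, Store 2: 57×97/237 = 23.32911
  Clothing, Store 3: 57×59/237 = 14.18987
  Grocery, Store 1: 93×81/237 = 31.78481
  Grocery, Store 2: 93×97/237 = 38.06329
  Grocery, Store 3: 93×59/237 = 23.15190
Contributions (O − E)²/E:
  (30 − 29.73418)²/29.73418 = 0.0024
  (33 − 35.60759)²/35.60759 = 0.1910
  (24 − 21.65823)²/21.65823 = 0.2532
  (21 − 19.48101)²/19.48101 = 0.1184
  (19 − 23.32911)²/23.32911 = 0.8033
  (17 − 14.18987)²/14.18987 = 0.5565
  (30 − 31.78481)²/31.78481 = 0.1002
  (45 − 38.06329)²/38.06329 = 1.2642
  (18 − 23.15190)²/23.15190 = 1.1464
χ² = 0.0024 + 0.1910 + 0.2532 + 0.1184 + 0.8033 + 0.5565 + 0.1002 + 1.2642 + 1.1464 = 4.436

4.436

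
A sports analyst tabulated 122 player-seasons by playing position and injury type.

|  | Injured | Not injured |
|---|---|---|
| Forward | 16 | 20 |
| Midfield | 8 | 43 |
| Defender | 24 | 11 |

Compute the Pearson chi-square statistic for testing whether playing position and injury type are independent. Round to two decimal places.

24.88

Row totals: 36, 51, 35. Column totals: 48, 74. Grand total N = 122.
Expected counts (row total × column total / N):
  Forward, Injured: 36×48/122 = 14.164
  Forward, Not injured: 36×74/122 = 21.836
  Midfield, Injured: 51×48/122 = 20.066
  Midfield, Not injured: 51×74/122 = 30.934
  Defender, Injured: 35×48/122 = 13.770
  Defender, Not injured: 35×74/122 = 21.230
Contributions (O − E)²/E:
  (16 − 14.164)²/14.164 = 0.2380
  (20 − 21.836)²/21.836 = 0.1544
  (8 − 20.066)²/20.066 = 7.2555
  (43 − 30.934)²/30.934 = 4.7064
  (24 − 13.770)²/13.770 = 7.6001
  (11 − 21.230)²/21.230 = 4.9295
χ² = 0.2380 + 0.1544 + 7.2555 + 4.7064 + 7.6001 + 4.9295 = 24.88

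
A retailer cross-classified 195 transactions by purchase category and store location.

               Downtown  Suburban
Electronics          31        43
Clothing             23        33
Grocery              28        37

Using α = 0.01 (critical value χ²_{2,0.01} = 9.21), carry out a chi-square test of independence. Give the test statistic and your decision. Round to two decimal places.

Row totals: 74, 56, 65. Column totals: 82, 113. Grand total N = 195.
Expected counts (row total × column total / N):
  Electronics, Downtown: 74×82/195 = 31.118
  Electronics, Suburban: 74×113/195 = 42.882
  Clothing, Downtown: 56×82/195 = 23.549
  Clothing, Suburban: 56×113/195 = 32.451
  Grocery, Downtown: 65×82/195 = 27.333
  Grocery, Suburban: 65×113/195 = 37.667
Contributions (O − E)²/E:
  (31 − 31.118)²/31.118 = 0.0004
  (43 − 42.882)²/42.882 = 0.0003
  (23 − 23.549)²/23.549 = 0.0128
  (33 − 32.451)²/32.451 = 0.0093
  (28 − 27.333)²/27.333 = 0.0163
  (37 − 37.667)²/37.667 = 0.0118
χ² = 0.0004 + 0.0003 + 0.0128 + 0.0093 + 0.0163 + 0.0118 = 0.05
df = (3−1)(2−1) = 2. Since 0.05 < 9.21, fail to reject the null hypothesis of independence at α = 0.01.

0.05; fail to reject H₀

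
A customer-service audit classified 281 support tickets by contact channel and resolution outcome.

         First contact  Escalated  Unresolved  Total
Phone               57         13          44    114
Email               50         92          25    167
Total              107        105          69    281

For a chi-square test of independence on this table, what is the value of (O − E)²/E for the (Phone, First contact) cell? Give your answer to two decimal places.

Row total (Phone) = 114; column total (First contact) = 107; N = 281.
Expected count E = 114 × 107 / 281 = 43.409.
Contribution = (O − E)²/E = (57 − 43.409)² / 43.409 = 4.26.

4.26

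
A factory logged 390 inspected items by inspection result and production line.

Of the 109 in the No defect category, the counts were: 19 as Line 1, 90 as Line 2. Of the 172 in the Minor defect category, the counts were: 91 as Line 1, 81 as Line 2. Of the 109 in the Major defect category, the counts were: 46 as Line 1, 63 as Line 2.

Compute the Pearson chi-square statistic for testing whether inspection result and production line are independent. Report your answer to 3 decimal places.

35.292

Row totals: 109, 172, 109. Column totals: 156, 234. Grand total N = 390.
Expected counts (row total × column total / N):
  No defect, Line 1: 109×156/390 = 43.6000
  No defect, Line 2: 109×234/390 = 65.4000
  Minor defect, Line 1: 172×156/390 = 68.8000
  Minor defect, Line 2: 172×234/390 = 103.2000
  Major defect, Line 1: 109×156/390 = 43.6000
  Major defect, Line 2: 109×234/390 = 65.4000
Contributions (O − E)²/E:
  (19 − 43.6000)²/43.6000 = 13.8798
  (90 − 65.4000)²/65.4000 = 9.2532
  (91 − 68.8000)²/68.8000 = 7.1634
  (81 − 103.2000)²/103.2000 = 4.7756
  (46 − 43.6000)²/43.6000 = 0.1321
  (63 − 65.4000)²/65.4000 = 0.0881
χ² = 13.8798 + 9.2532 + 7.1634 + 4.7756 + 0.1321 + 0.0881 = 35.292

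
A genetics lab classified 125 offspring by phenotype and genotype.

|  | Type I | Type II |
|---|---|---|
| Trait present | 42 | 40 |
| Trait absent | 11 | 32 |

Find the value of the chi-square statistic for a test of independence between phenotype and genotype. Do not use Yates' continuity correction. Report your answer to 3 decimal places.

Row totals: 82, 43. Column totals: 53, 72. Grand total N = 125.
Expected counts (row total × column total / N):
  Trait present, Type I: 82×53/125 = 34.7680
  Trait present, Type II: 82×72/125 = 47.2320
  Trait absent, Type I: 43×53/125 = 18.2320
  Trait absent, Type II: 43×72/125 = 24.7680
Contributions (O − E)²/E:
  (42 − 34.7680)²/34.7680 = 1.5043
  (40 − 47.2320)²/47.2320 = 1.1073
  (11 − 18.2320)²/18.2320 = 2.8687
  (32 − 24.7680)²/24.7680 = 2.1117
χ² = 1.5043 + 1.1073 + 2.8687 + 2.1117 = 7.592

7.592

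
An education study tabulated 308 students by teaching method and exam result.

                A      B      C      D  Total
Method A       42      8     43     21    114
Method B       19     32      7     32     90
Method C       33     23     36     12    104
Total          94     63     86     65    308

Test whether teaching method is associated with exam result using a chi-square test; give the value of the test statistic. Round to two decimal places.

Grand total N = 308.
Expected counts (row total × column total / N):
  Method A, A: 114×94/308 = 34.792
  Method A, B: 114×63/308 = 23.318
  Method A, C: 114×86/308 = 31.831
  Method A, D: 114×65/308 = 24.058
  Method B, A: 90×94/308 = 27.468
  Method B, B: 90×63/308 = 18.409
  Method B, C: 90×86/308 = 25.130
  Method B, D: 90×65/308 = 18.994
  Method C, A: 104×94/308 = 31.740
  Method C, B: 104×63/308 = 21.273
  Method C, C: 104×86/308 = 29.039
  Method C, D: 104×65/308 = 21.948
Contributions (O − E)²/E:
  (42 − 34.792)²/34.792 = 1.4933
  (8 − 23.318)²/23.318 = 10.0627
  (43 − 31.831)²/31.831 = 3.9190
  (21 − 24.058)²/24.058 = 0.3887
  (19 − 27.468)²/27.468 = 2.6106
  (32 − 18.409)²/18.409 = 10.0340
  (7 − 25.130)²/25.130 = 13.0799
  (32 − 18.994)²/18.994 = 8.9058
  (33 − 31.740)²/31.740 = 0.0500
  (23 − 21.273)²/21.273 = 0.1402
  (36 − 29.039)²/29.039 = 1.6686
  (12 − 21.948)²/21.948 = 4.5090
χ² = 1.4933 + 10.0627 + 3.9190 + 0.3887 + 2.6106 + 10.0340 + 13.0799 + 8.9058 + 0.0500 + 0.1402 + 1.6686 + 4.5090 = 56.86

56.86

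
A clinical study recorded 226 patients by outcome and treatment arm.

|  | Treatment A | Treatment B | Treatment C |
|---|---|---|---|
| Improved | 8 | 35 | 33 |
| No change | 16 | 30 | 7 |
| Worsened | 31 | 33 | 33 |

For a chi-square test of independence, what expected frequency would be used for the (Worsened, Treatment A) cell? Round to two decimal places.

Row total (Worsened) = 97; column total (Treatment A) = 55; grand total N = 226.
Expected count = (row total × column total) / N = 97 × 55 / 226 = 23.61.

23.61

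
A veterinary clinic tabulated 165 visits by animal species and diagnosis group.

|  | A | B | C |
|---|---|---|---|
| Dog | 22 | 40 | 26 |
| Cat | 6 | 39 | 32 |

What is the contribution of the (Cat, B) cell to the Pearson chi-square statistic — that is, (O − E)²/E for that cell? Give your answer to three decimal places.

0.123

Row total (Cat) = 77; column total (B) = 79; N = 165.
Expected count E = 77 × 79 / 165 = 36.8667.
Contribution = (O − E)²/E = (39 − 36.8667)² / 36.8667 = 0.123.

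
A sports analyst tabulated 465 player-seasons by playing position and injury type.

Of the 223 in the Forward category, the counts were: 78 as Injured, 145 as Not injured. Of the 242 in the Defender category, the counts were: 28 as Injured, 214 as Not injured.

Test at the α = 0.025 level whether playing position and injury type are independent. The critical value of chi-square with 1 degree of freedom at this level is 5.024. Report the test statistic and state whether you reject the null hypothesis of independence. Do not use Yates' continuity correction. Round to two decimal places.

Row totals: 223, 242. Column totals: 106, 359. Grand total N = 465.
Expected counts (row total × column total / N):
  Forward, Injured: 223×106/465 = 50.834
  Forward, Not injured: 223×359/465 = 172.166
  Defender, Injured: 242×106/465 = 55.166
  Defender, Not injured: 242×359/465 = 186.834
Contributions (O − E)²/E:
  (78 − 50.834)²/50.834 = 14.5177
  (145 − 172.166)²/172.166 = 4.2865
  (28 − 55.166)²/55.166 = 13.3777
  (214 − 186.834)²/186.834 = 3.9500
χ² = 14.5177 + 4.2865 + 13.3777 + 3.9500 = 36.13
df = (2−1)(2−1) = 1. Since 36.13 > 5.024, reject the null hypothesis of independence at α = 0.025.

36.13; reject H₀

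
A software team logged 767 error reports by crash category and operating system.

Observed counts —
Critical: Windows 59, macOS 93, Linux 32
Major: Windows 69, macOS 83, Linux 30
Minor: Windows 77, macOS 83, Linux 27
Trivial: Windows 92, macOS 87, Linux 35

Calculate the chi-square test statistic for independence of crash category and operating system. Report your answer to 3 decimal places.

Row totals: 184, 182, 187, 214. Column totals: 297, 346, 124. Grand total N = 767.
Expected counts (row total × column total / N):
  Critical, Windows: 184×297/767 = 71.2490
  Critical, macOS: 184×346/767 = 83.0039
  Critical, Linux: 184×124/767 = 29.7471
  Major, Windows: 182×297/767 = 70.4746
  Major, macOS: 182×346/767 = 82.1017
  Major, Linux: 182×124/767 = 29.4237
  Minor, Windows: 187×297/767 = 72.4107
  Minor, macOS: 187×346/767 = 84.3572
  Minor, Linux: 187×124/767 = 30.2321
  Trivial, Windows: 214×297/767 = 82.8657
  Trivial, macOS: 214×346/767 = 96.5372
  Trivial, Linux: 214×124/767 = 34.5971
Contributions (O − E)²/E:
  (59 − 71.2490)²/71.2490 = 2.1058
  (93 − 83.0039)²/83.0039 = 1.2038
  (32 − 29.7471)²/29.7471 = 0.1706
  (69 − 70.4746)²/70.4746 = 0.0309
  (83 − 82.1017)²/82.1017 = 0.0098
  (30 − 29.4237)²/29.4237 = 0.0113
  (77 − 72.4107)²/72.4107 = 0.2909
  (83 − 84.3572)²/84.3572 = 0.0218
  (27 − 30.2321)²/30.2321 = 0.3455
  (92 − 82.8657)²/82.8657 = 1.0069
  (87 − 96.5372)²/96.5372 = 0.9422
  (35 − 34.5971)²/34.5971 = 0.0047
χ² = 2.1058 + 1.2038 + 0.1706 + 0.0309 + 0.0098 + 0.0113 + 0.2909 + 0.0218 + 0.3455 + 1.0069 + 0.9422 + 0.0047 = 6.144

6.144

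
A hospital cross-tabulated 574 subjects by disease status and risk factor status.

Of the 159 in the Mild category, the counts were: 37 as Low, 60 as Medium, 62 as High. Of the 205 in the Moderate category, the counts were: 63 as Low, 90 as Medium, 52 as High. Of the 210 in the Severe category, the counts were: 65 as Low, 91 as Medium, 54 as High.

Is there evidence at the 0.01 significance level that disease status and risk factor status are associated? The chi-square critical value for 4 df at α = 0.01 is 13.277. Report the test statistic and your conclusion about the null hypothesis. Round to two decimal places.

Row totals: 159, 205, 210. Column totals: 165, 241, 168. Grand total N = 574.
Expected counts (row total × column total / N):
  Mild, Low: 159×165/574 = 45.706
  Mild, Medium: 159×241/574 = 66.758
  Mild, High: 159×168/574 = 46.537
  Moderate, Low: 205×165/574 = 58.929
  Moderate, Medium: 205×241/574 = 86.071
  Moderate, High: 205×168/574 = 60.000
  Severe, Low: 210×165/574 = 60.366
  Severe, Medium: 210×241/574 = 88.171
  Severe, High: 210×168/574 = 61.463
Contributions (O − E)²/E:
  (37 − 45.706)²/45.706 = 1.6583
  (60 − 66.758)²/66.758 = 0.6841
  (62 − 46.537)²/46.537 = 5.1379
  (63 − 58.929)²/58.929 = 0.2812
  (90 − 86.071)²/86.071 = 0.1794
  (52 − 60.000)²/60.000 = 1.0667
  (65 − 60.366)²/60.366 = 0.3557
  (91 − 88.171)²/88.171 = 0.0908
  (54 − 61.463)²/61.463 = 0.9062
χ² = 1.6583 + 0.6841 + 5.1379 + 0.2812 + 0.1794 + 1.0667 + 0.3557 + 0.0908 + 0.9062 = 10.36
df = (3−1)(3−1) = 4. Since 10.36 < 13.277, fail to reject the null hypothesis of independence at α = 0.01.

10.36; fail to reject H₀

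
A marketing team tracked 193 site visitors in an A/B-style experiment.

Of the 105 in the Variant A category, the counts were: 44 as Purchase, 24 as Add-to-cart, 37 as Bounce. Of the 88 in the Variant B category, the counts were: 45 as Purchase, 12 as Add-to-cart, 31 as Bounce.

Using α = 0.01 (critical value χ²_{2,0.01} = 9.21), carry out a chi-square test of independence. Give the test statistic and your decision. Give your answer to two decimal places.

3.07; fail to reject H₀

Row totals: 105, 88. Column totals: 89, 36, 68. Grand total N = 193.
Expected counts (row total × column total / N):
  Variant A, Purchase: 105×89/193 = 48.420
  Variant A, Add-to-cart: 105×36/193 = 19.585
  Variant A, Bounce: 105×68/193 = 36.995
  Variant B, Purchase: 88×89/193 = 40.580
  Variant B, Add-to-cart: 88×36/193 = 16.415
  Variant B, Bounce: 88×68/193 = 31.005
Contributions (O − E)²/E:
  (44 − 48.420)²/48.420 = 0.4035
  (24 − 19.585)²/19.585 = 0.9953
  (37 − 36.995)²/36.995 = 0.0000
  (45 − 40.580)²/40.580 = 0.4814
  (12 − 16.415)²/16.415 = 1.1875
  (31 − 31.005)²/31.005 = 0.0000
χ² = 0.4035 + 0.9953 + 0.0000 + 0.4814 + 1.1875 + 0.0000 = 3.07
df = (2−1)(3−1) = 2. Since 3.07 < 9.21, fail to reject the null hypothesis of independence at α = 0.01.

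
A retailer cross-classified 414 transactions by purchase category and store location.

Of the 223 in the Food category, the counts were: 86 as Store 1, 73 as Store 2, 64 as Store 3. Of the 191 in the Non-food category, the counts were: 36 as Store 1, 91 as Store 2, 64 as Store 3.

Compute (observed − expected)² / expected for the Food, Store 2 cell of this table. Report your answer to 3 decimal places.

2.663

Row total (Food) = 223; column total (Store 2) = 164; N = 414.
Expected count E = 223 × 164 / 414 = 88.3382.
Contribution = (O − E)²/E = (73 − 88.3382)² / 88.3382 = 2.663.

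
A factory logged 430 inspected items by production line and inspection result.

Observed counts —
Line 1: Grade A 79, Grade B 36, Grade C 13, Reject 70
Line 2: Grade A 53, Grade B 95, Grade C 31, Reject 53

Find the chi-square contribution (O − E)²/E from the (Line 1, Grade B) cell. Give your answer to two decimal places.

9.81

Row total (Line 1) = 198; column total (Grade B) = 131; N = 430.
Expected count E = 198 × 131 / 430 = 60.321.
Contribution = (O − E)²/E = (36 − 60.321)² / 60.321 = 9.81.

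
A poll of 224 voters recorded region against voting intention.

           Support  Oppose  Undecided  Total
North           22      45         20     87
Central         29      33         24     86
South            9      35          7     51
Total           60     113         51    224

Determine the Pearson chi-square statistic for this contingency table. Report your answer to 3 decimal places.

Grand total N = 224.
Expected counts (row total × column total / N):
  North, Support: 87×60/224 = 23.3036
  North, Oppose: 87×113/224 = 43.8884
  North, Undecided: 87×51/224 = 19.8080
  Central, Support: 86×60/224 = 23.0357
  Central, Oppose: 86×113/224 = 43.3839
  Central, Undecided: 86×51/224 = 19.5804
  South, Support: 51×60/224 = 13.6607
  South, Oppose: 51×113/224 = 25.7277
  South, Undecided: 51×51/224 = 11.6116
Contributions (O − E)²/E:
  (22 − 23.3036)²/23.3036 = 0.0729
  (45 − 43.8884)²/43.8884 = 0.0282
  (20 − 19.8080)²/19.8080 = 0.0019
  (29 − 23.0357)²/23.0357 = 1.5442
  (33 − 43.3839)²/43.3839 = 2.4854
  (24 − 19.5804)²/19.5804 = 0.9976
  (9 − 13.6607)²/13.6607 = 1.5901
  (35 − 25.7277)²/25.7277 = 3.3418
  (7 − 11.6116)²/11.6116 = 1.8315
χ² = 0.0729 + 0.0282 + 0.0019 + 1.5442 + 2.4854 + 0.9976 + 1.5901 + 3.3418 + 1.8315 = 11.894

11.894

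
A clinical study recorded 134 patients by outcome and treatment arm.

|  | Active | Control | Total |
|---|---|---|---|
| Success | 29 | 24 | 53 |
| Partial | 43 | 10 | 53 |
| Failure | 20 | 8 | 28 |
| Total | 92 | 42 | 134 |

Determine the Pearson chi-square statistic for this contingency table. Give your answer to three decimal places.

Grand total N = 134.
Expected counts (row total × column total / N):
  Success, Active: 53×92/134 = 36.3881
  Success, Control: 53×42/134 = 16.6119
  Partial, Active: 53×92/134 = 36.3881
  Partial, Control: 53×42/134 = 16.6119
  Failure, Active: 28×92/134 = 19.2239
  Failure, Control: 28×42/134 = 8.7761
Contributions (O − E)²/E:
  (29 − 36.3881)²/36.3881 = 1.5001
  (24 − 16.6119)²/16.6119 = 3.2858
  (43 − 36.3881)²/36.3881 = 1.2014
  (10 − 16.6119)²/16.6119 = 2.6317
  (20 − 19.2239)²/19.2239 = 0.0313
  (8 − 8.7761)²/8.7761 = 0.0686
χ² = 1.5001 + 3.2858 + 1.2014 + 2.6317 + 0.0313 + 0.0686 = 8.719

8.719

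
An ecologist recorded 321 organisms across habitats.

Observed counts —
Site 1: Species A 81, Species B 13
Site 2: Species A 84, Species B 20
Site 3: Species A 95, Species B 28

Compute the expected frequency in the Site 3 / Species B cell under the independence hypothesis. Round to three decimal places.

Row total (Site 3) = 123; column total (Species B) = 61; grand total N = 321.
Expected count = (row total × column total) / N = 123 × 61 / 321 = 23.374.

23.374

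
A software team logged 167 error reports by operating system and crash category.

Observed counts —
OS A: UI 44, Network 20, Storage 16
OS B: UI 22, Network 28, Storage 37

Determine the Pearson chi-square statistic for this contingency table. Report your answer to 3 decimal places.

Row totals: 80, 87. Column totals: 66, 48, 53. Grand total N = 167.
Expected counts (row total × column total / N):
  OS A, UI: 80×66/167 = 31.6168
  OS A, Network: 80×48/167 = 22.9940
  OS A, Storage: 80×53/167 = 25.3892
  OS B, UI: 87×66/167 = 34.3832
  OS B, Network: 87×48/167 = 25.0060
  OS B, Storage: 87×53/167 = 27.6108
Contributions (O − E)²/E:
  (44 − 31.6168)²/31.6168 = 4.8501
  (20 − 22.9940)²/22.9940 = 0.3898
  (16 − 25.3892)²/25.3892 = 3.4722
  (22 − 34.3832)²/34.3832 = 4.4598
  (28 − 25.0060)²/25.0060 = 0.3585
  (37 − 27.6108)²/27.6108 = 3.1928
χ² = 4.8501 + 0.3898 + 3.4722 + 4.4598 + 0.3585 + 3.1928 = 16.723

16.723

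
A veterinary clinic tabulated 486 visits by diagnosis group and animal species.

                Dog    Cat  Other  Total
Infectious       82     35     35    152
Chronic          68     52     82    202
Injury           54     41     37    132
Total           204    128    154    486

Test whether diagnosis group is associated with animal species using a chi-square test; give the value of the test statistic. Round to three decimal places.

Grand total N = 486.
Expected counts (row total × column total / N):
  Infectious, Dog: 152×204/486 = 63.8025
  Infectious, Cat: 152×128/486 = 40.0329
  Infectious, Other: 152×154/486 = 48.1646
  Chronic, Dog: 202×204/486 = 84.7901
  Chronic, Cat: 202×128/486 = 53.2016
  Chronic, Other: 202×154/486 = 64.0082
  Injury, Dog: 132×204/486 = 55.4074
  Injury, Cat: 132×128/486 = 34.7654
  Injury, Other: 132×154/486 = 41.8272
Contributions (O − E)²/E:
  (82 − 63.8025)²/63.8025 = 5.1902
  (35 − 40.0329)²/40.0329 = 0.6327
  (35 − 48.1646)²/48.1646 = 3.5982
  (68 − 84.7901)²/84.7901 = 3.3248
  (52 − 53.2016)²/53.2016 = 0.0271
  (82 − 64.0082)²/64.0082 = 5.0572
  (54 − 55.4074)²/55.4074 = 0.0357
  (41 − 34.7654)²/34.7654 = 1.1181
  (37 − 41.8272)²/41.8272 = 0.5571
χ² = 5.1902 + 0.6327 + 3.5982 + 3.3248 + 0.0271 + 5.0572 + 0.0357 + 1.1181 + 0.5571 = 19.541

19.541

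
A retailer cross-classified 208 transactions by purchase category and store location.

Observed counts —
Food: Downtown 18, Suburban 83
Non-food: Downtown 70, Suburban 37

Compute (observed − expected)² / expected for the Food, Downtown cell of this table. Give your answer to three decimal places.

14.313

Row total (Food) = 101; column total (Downtown) = 88; N = 208.
Expected count E = 101 × 88 / 208 = 42.7308.
Contribution = (O − E)²/E = (18 − 42.7308)² / 42.7308 = 14.313.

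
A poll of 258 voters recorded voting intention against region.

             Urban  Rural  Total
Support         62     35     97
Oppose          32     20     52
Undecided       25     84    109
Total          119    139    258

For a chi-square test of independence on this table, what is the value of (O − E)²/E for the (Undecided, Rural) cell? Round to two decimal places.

Row total (Undecided) = 109; column total (Rural) = 139; N = 258.
Expected count E = 109 × 139 / 258 = 58.725.
Contribution = (O − E)²/E = (84 − 58.725)² / 58.725 = 10.88.

10.88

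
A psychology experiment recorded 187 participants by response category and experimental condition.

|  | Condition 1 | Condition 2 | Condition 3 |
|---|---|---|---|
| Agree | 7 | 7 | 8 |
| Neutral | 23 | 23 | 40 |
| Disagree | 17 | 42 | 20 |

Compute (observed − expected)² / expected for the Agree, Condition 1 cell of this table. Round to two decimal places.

Row total (Agree) = 22; column total (Condition 1) = 47; N = 187.
Expected count E = 22 × 47 / 187 = 5.529.
Contribution = (O − E)²/E = (7 − 5.529)² / 5.529 = 0.39.

0.39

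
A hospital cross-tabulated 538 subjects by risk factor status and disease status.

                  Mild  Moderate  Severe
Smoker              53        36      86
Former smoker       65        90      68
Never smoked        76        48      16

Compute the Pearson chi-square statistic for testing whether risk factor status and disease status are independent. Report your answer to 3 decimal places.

Row totals: 175, 223, 140. Column totals: 194, 174, 170. Grand total N = 538.
Expected counts (row total × column total / N):
  Smoker, Mild: 175×194/538 = 63.1041
  Smoker, Moderate: 175×174/538 = 56.5985
  Smoker, Severe: 175×170/538 = 55.2974
  Former smoker, Mild: 223×194/538 = 80.4126
  Former smoker, Moderate: 223×174/538 = 72.1227
  Former smoker, Severe: 223×170/538 = 70.4647
  Never smoked, Mild: 140×194/538 = 50.4833
  Never smoked, Moderate: 140×174/538 = 45.2788
  Never smoked, Severe: 140×170/538 = 44.2379
Contributions (O − E)²/E:
  (53 − 63.1041)²/63.1041 = 1.6178
  (36 − 56.5985)²/56.5985 = 7.4966
  (86 − 55.2974)²/55.2974 = 17.0469
  (65 − 80.4126)²/80.4126 = 2.9541
  (90 − 72.1227)²/72.1227 = 4.4313
  (68 − 70.4647)²/70.4647 = 0.0862
  (76 − 50.4833)²/50.4833 = 12.8974
  (48 − 45.2788)²/45.2788 = 0.1635
  (16 − 44.2379)²/44.2379 = 18.0248
χ² = 1.6178 + 7.4966 + 17.0469 + 2.9541 + 4.4313 + 0.0862 + 12.8974 + 0.1635 + 18.0248 = 64.719

64.719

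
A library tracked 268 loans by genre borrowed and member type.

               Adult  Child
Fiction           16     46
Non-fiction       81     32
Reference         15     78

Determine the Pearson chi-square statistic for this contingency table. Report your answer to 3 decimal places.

73.190

Row totals: 62, 113, 93. Column totals: 112, 156. Grand total N = 268.
Expected counts (row total × column total / N):
  Fiction, Adult: 62×112/268 = 25.9104
  Fiction, Child: 62×156/268 = 36.0896
  Non-fiction, Adult: 113×112/268 = 47.2239
  Non-fiction, Child: 113×156/268 = 65.7761
  Reference, Adult: 93×112/268 = 38.8657
  Reference, Child: 93×156/268 = 54.1343
Contributions (O − E)²/E:
  (16 − 25.9104)²/25.9104 = 3.7906
  (46 − 36.0896)²/36.0896 = 2.7214
  (81 − 47.2239)²/47.2239 = 24.1578
  (32 − 65.7761)²/65.7761 = 17.3441
  (15 − 38.8657)²/38.8657 = 14.6549
  (78 − 54.1343)²/54.1343 = 10.5215
χ² = 3.7906 + 2.7214 + 24.1578 + 17.3441 + 14.6549 + 10.5215 = 73.190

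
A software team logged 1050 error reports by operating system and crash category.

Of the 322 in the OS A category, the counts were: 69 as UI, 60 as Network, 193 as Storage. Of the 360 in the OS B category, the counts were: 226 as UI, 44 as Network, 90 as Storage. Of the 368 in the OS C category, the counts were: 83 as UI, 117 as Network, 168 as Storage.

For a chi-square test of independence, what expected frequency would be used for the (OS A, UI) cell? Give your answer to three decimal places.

Row total (OS A) = 322; column total (UI) = 378; grand total N = 1050.
Expected count = (row total × column total) / N = 322 × 378 / 1050 = 115.920.

115.920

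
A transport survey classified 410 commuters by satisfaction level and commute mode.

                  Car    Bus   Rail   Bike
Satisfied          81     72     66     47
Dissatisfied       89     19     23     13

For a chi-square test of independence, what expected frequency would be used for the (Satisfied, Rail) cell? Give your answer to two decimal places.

Row total (Satisfied) = 266; column total (Rail) = 89; grand total N = 410.
Expected count = (row total × column total) / N = 266 × 89 / 410 = 57.74.

57.74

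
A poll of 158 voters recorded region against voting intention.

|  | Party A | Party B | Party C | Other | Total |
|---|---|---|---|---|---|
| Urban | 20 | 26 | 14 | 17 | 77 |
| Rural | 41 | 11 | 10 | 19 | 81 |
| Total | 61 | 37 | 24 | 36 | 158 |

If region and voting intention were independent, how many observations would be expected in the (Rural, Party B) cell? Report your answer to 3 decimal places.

18.968

Row total (Rural) = 81; column total (Party B) = 37; grand total N = 158.
Expected count = (row total × column total) / N = 81 × 37 / 158 = 18.968.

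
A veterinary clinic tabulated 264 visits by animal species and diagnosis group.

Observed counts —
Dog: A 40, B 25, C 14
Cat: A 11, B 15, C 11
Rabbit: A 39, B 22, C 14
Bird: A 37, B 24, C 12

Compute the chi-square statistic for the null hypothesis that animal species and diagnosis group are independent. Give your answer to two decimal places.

6.54

Row totals: 79, 37, 75, 73. Column totals: 127, 86, 51. Grand total N = 264.
Expected counts (row total × column total / N):
  Dog, A: 79×127/264 = 38.0038
  Dog, B: 79×86/264 = 25.7348
  Dog, C: 79×51/264 = 15.2614
  Cat, A: 37×127/264 = 17.7992
  Cat, B: 37×86/264 = 12.0530
  Cat, C: 37×51/264 = 7.1477
  Rabbit, A: 75×127/264 = 36.0795
  Rabbit, B: 75×86/264 = 24.4318
  Rabbit, C: 75×51/264 = 14.4886
  Bird, A: 73×127/264 = 35.1174
  Bird, B: 73×86/264 = 23.7803
  Bird, C: 73×51/264 = 14.1023
Contributions (O − E)²/E:
  (40 − 38.0038)²/38.0038 = 0.1049
  (25 − 25.7348)²/25.7348 = 0.0210
  (14 − 15.2614)²/15.2614 = 0.1043
  (11 − 17.7992)²/17.7992 = 2.5973
  (15 − 12.0530)²/12.0530 = 0.7206
  (11 − 7.1477)²/7.1477 = 2.0762
  (39 − 36.0795)²/36.0795 = 0.2364
  (22 − 24.4318)²/24.4318 = 0.2420
  (14 − 14.4886)²/14.4886 = 0.0165
  (37 − 35.1174)²/35.1174 = 0.1009
  (24 − 23.7803)²/23.7803 = 0.0020
  (12 − 14.1023)²/14.1023 = 0.3134
χ² = 0.1049 + 0.0210 + 0.1043 + 2.5973 + 0.7206 + 2.0762 + 0.2364 + 0.2420 + 0.0165 + 0.1009 + 0.0020 + 0.3134 = 6.54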